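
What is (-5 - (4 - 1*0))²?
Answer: 81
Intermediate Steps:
(-5 - (4 - 1*0))² = (-5 - (4 + 0))² = (-5 - 1*4)² = (-5 - 4)² = (-9)² = 81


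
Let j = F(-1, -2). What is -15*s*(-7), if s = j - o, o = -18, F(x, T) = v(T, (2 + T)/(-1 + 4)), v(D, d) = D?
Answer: 1680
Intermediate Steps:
F(x, T) = T
j = -2
s = 16 (s = -2 - 1*(-18) = -2 + 18 = 16)
-15*s*(-7) = -15*16*(-7) = -240*(-7) = 1680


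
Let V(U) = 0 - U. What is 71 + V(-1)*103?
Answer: 174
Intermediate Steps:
V(U) = -U
71 + V(-1)*103 = 71 - 1*(-1)*103 = 71 + 1*103 = 71 + 103 = 174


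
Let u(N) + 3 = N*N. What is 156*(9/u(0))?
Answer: -468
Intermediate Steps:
u(N) = -3 + N² (u(N) = -3 + N*N = -3 + N²)
156*(9/u(0)) = 156*(9/(-3 + 0²)) = 156*(9/(-3 + 0)) = 156*(9/(-3)) = 156*(9*(-⅓)) = 156*(-3) = -468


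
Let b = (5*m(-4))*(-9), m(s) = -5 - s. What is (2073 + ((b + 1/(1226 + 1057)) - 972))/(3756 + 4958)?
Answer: 2616319/19894062 ≈ 0.13151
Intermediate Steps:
b = 45 (b = (5*(-5 - 1*(-4)))*(-9) = (5*(-5 + 4))*(-9) = (5*(-1))*(-9) = -5*(-9) = 45)
(2073 + ((b + 1/(1226 + 1057)) - 972))/(3756 + 4958) = (2073 + ((45 + 1/(1226 + 1057)) - 972))/(3756 + 4958) = (2073 + ((45 + 1/2283) - 972))/8714 = (2073 + ((45 + 1/2283) - 972))*(1/8714) = (2073 + (102736/2283 - 972))*(1/8714) = (2073 - 2116340/2283)*(1/8714) = (2616319/2283)*(1/8714) = 2616319/19894062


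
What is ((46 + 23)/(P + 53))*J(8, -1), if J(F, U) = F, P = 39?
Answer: 6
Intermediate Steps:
((46 + 23)/(P + 53))*J(8, -1) = ((46 + 23)/(39 + 53))*8 = (69/92)*8 = (69*(1/92))*8 = (3/4)*8 = 6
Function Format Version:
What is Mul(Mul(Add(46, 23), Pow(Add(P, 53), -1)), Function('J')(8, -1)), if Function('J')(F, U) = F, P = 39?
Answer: 6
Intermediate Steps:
Mul(Mul(Add(46, 23), Pow(Add(P, 53), -1)), Function('J')(8, -1)) = Mul(Mul(Add(46, 23), Pow(Add(39, 53), -1)), 8) = Mul(Mul(69, Pow(92, -1)), 8) = Mul(Mul(69, Rational(1, 92)), 8) = Mul(Rational(3, 4), 8) = 6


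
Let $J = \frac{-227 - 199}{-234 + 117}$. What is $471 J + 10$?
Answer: $\frac{22424}{13} \approx 1724.9$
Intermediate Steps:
$J = \frac{142}{39}$ ($J = - \frac{426}{-117} = \left(-426\right) \left(- \frac{1}{117}\right) = \frac{142}{39} \approx 3.641$)
$471 J + 10 = 471 \cdot \frac{142}{39} + 10 = \frac{22294}{13} + 10 = \frac{22424}{13}$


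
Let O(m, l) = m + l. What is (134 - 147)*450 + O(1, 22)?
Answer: -5827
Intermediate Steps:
O(m, l) = l + m
(134 - 147)*450 + O(1, 22) = (134 - 147)*450 + (22 + 1) = -13*450 + 23 = -5850 + 23 = -5827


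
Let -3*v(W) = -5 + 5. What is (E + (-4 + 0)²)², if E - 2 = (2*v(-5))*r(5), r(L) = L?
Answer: 324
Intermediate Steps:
v(W) = 0 (v(W) = -(-5 + 5)/3 = -⅓*0 = 0)
E = 2 (E = 2 + (2*0)*5 = 2 + 0*5 = 2 + 0 = 2)
(E + (-4 + 0)²)² = (2 + (-4 + 0)²)² = (2 + (-4)²)² = (2 + 16)² = 18² = 324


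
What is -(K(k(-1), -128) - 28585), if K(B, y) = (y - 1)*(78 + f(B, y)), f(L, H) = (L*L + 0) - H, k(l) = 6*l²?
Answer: 59803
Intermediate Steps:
f(L, H) = L² - H (f(L, H) = (L² + 0) - H = L² - H)
K(B, y) = (-1 + y)*(78 + B² - y) (K(B, y) = (y - 1)*(78 + (B² - y)) = (-1 + y)*(78 + B² - y))
-(K(k(-1), -128) - 28585) = -((-78 - (6*(-1)²)² + 79*(-128) - 128*((6*(-1)²)² - 1*(-128))) - 28585) = -((-78 - (6*1)² - 10112 - 128*((6*1)² + 128)) - 28585) = -((-78 - 1*6² - 10112 - 128*(6² + 128)) - 28585) = -((-78 - 1*36 - 10112 - 128*(36 + 128)) - 28585) = -((-78 - 36 - 10112 - 128*164) - 28585) = -((-78 - 36 - 10112 - 20992) - 28585) = -(-31218 - 28585) = -1*(-59803) = 59803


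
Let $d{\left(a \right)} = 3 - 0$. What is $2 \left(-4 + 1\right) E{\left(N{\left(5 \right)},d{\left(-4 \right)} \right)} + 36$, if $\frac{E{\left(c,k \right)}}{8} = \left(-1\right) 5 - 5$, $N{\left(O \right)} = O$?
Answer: $516$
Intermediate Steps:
$d{\left(a \right)} = 3$ ($d{\left(a \right)} = 3 + 0 = 3$)
$E{\left(c,k \right)} = -80$ ($E{\left(c,k \right)} = 8 \left(\left(-1\right) 5 - 5\right) = 8 \left(-5 - 5\right) = 8 \left(-10\right) = -80$)
$2 \left(-4 + 1\right) E{\left(N{\left(5 \right)},d{\left(-4 \right)} \right)} + 36 = 2 \left(-4 + 1\right) \left(-80\right) + 36 = 2 \left(-3\right) \left(-80\right) + 36 = \left(-6\right) \left(-80\right) + 36 = 480 + 36 = 516$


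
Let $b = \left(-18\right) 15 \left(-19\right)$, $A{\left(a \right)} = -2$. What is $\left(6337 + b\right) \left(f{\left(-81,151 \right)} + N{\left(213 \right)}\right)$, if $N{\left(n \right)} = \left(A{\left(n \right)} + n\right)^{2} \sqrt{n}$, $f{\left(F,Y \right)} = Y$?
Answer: $1731517 + 510522307 \sqrt{213} \approx 7.4526 \cdot 10^{9}$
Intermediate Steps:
$b = 5130$ ($b = \left(-270\right) \left(-19\right) = 5130$)
$N{\left(n \right)} = \sqrt{n} \left(-2 + n\right)^{2}$ ($N{\left(n \right)} = \left(-2 + n\right)^{2} \sqrt{n} = \sqrt{n} \left(-2 + n\right)^{2}$)
$\left(6337 + b\right) \left(f{\left(-81,151 \right)} + N{\left(213 \right)}\right) = \left(6337 + 5130\right) \left(151 + \sqrt{213} \left(-2 + 213\right)^{2}\right) = 11467 \left(151 + \sqrt{213} \cdot 211^{2}\right) = 11467 \left(151 + \sqrt{213} \cdot 44521\right) = 11467 \left(151 + 44521 \sqrt{213}\right) = 1731517 + 510522307 \sqrt{213}$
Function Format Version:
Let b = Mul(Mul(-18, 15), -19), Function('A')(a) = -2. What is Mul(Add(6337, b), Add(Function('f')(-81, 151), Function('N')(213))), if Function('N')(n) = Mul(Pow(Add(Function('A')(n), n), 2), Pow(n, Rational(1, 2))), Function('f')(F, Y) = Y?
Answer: Add(1731517, Mul(510522307, Pow(213, Rational(1, 2)))) ≈ 7.4526e+9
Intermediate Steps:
b = 5130 (b = Mul(-270, -19) = 5130)
Function('N')(n) = Mul(Pow(n, Rational(1, 2)), Pow(Add(-2, n), 2)) (Function('N')(n) = Mul(Pow(Add(-2, n), 2), Pow(n, Rational(1, 2))) = Mul(Pow(n, Rational(1, 2)), Pow(Add(-2, n), 2)))
Mul(Add(6337, b), Add(Function('f')(-81, 151), Function('N')(213))) = Mul(Add(6337, 5130), Add(151, Mul(Pow(213, Rational(1, 2)), Pow(Add(-2, 213), 2)))) = Mul(11467, Add(151, Mul(Pow(213, Rational(1, 2)), Pow(211, 2)))) = Mul(11467, Add(151, Mul(Pow(213, Rational(1, 2)), 44521))) = Mul(11467, Add(151, Mul(44521, Pow(213, Rational(1, 2))))) = Add(1731517, Mul(510522307, Pow(213, Rational(1, 2))))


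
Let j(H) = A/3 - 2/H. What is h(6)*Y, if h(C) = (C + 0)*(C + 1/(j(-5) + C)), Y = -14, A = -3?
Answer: -4676/9 ≈ -519.56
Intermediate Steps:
j(H) = -1 - 2/H (j(H) = -3/3 - 2/H = -3*⅓ - 2/H = -1 - 2/H)
h(C) = C*(C + 1/(-⅗ + C)) (h(C) = (C + 0)*(C + 1/((-2 - 1*(-5))/(-5) + C)) = C*(C + 1/(-(-2 + 5)/5 + C)) = C*(C + 1/(-⅕*3 + C)) = C*(C + 1/(-⅗ + C)))
h(6)*Y = (6*(5 - 3*6 + 5*6²)/(-3 + 5*6))*(-14) = (6*(5 - 18 + 5*36)/(-3 + 30))*(-14) = (6*(5 - 18 + 180)/27)*(-14) = (6*(1/27)*167)*(-14) = (334/9)*(-14) = -4676/9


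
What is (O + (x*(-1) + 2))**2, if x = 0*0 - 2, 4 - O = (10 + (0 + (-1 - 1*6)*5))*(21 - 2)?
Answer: 233289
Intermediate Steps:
O = 479 (O = 4 - (10 + (0 + (-1 - 1*6)*5))*(21 - 2) = 4 - (10 + (0 + (-1 - 6)*5))*19 = 4 - (10 + (0 - 7*5))*19 = 4 - (10 + (0 - 35))*19 = 4 - (10 - 35)*19 = 4 - (-25)*19 = 4 - 1*(-475) = 4 + 475 = 479)
x = -2 (x = 0 - 2 = -2)
(O + (x*(-1) + 2))**2 = (479 + (-2*(-1) + 2))**2 = (479 + (2 + 2))**2 = (479 + 4)**2 = 483**2 = 233289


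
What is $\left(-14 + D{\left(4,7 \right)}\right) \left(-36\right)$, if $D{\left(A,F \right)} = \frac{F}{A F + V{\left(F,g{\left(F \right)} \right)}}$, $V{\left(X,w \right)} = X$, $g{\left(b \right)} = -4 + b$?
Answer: $\frac{2484}{5} \approx 496.8$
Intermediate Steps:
$D{\left(A,F \right)} = \frac{F}{F + A F}$ ($D{\left(A,F \right)} = \frac{F}{A F + F} = \frac{F}{F + A F}$)
$\left(-14 + D{\left(4,7 \right)}\right) \left(-36\right) = \left(-14 + \frac{1}{1 + 4}\right) \left(-36\right) = \left(-14 + \frac{1}{5}\right) \left(-36\right) = \left(- \frac{69}{5}\right) \left(-36\right) = \frac{2484}{5}$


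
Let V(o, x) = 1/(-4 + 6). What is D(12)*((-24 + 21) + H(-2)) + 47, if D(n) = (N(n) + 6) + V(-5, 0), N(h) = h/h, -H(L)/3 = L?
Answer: 139/2 ≈ 69.500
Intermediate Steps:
V(o, x) = 1/2
H(L) = -3*L
N(h) = 1
D(n) = 15/2 (D(n) = (1 + 6) + 1/2 = 7 + 1/2 = 15/2)
D(12)*((-24 + 21) + H(-2)) + 47 = 15*((-24 + 21) - 3*(-2))/2 + 47 = 15*(-3 + 6)/2 + 47 = (15/2)*3 + 47 = 45/2 + 47 = 139/2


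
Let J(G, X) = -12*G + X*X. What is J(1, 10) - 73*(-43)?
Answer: 3227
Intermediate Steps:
J(G, X) = X² - 12*G (J(G, X) = -12*G + X² = X² - 12*G)
J(1, 10) - 73*(-43) = (10² - 12*1) - 73*(-43) = (100 - 12) + 3139 = 88 + 3139 = 3227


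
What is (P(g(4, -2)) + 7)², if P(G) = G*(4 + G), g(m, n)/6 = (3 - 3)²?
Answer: 49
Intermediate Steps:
g(m, n) = 0 (g(m, n) = 6*(3 - 3)² = 6*0² = 6*0 = 0)
(P(g(4, -2)) + 7)² = (0*(4 + 0) + 7)² = (0*4 + 7)² = (0 + 7)² = 7² = 49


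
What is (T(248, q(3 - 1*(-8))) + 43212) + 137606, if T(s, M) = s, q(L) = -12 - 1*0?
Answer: 181066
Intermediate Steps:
q(L) = -12 (q(L) = -12 + 0 = -12)
(T(248, q(3 - 1*(-8))) + 43212) + 137606 = (248 + 43212) + 137606 = 43460 + 137606 = 181066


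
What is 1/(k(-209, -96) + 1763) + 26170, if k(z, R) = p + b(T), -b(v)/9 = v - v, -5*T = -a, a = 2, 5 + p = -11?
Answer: 45718991/1747 ≈ 26170.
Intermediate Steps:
p = -16 (p = -5 - 11 = -16)
T = ⅖ (T = -(-1)*2/5 = -⅕*(-2) = ⅖ ≈ 0.40000)
b(v) = 0 (b(v) = -9*(v - v) = -9*0 = 0)
k(z, R) = -16 (k(z, R) = -16 + 0 = -16)
1/(k(-209, -96) + 1763) + 26170 = 1/(-16 + 1763) + 26170 = 1/1747 + 26170 = 45718991/1747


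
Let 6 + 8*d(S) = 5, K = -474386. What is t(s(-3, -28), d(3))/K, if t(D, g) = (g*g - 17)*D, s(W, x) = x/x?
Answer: 1087/30360704 ≈ 3.5803e-5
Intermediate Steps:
d(S) = -1/8 (d(S) = -3/4 + (1/8)*5 = -3/4 + 5/8 = -1/8)
s(W, x) = 1
t(D, g) = D*(-17 + g**2) (t(D, g) = (g**2 - 17)*D = (-17 + g**2)*D = D*(-17 + g**2))
t(s(-3, -28), d(3))/K = (1*(-17 + (-1/8)**2))/(-474386) = (1*(-17 + 1/64))*(-1/474386) = (1*(-1087/64))*(-1/474386) = -1087/64*(-1/474386) = 1087/30360704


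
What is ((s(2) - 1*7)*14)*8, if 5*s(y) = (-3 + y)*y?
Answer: -4144/5 ≈ -828.80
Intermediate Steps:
s(y) = y*(-3 + y)/5 (s(y) = ((-3 + y)*y)/5 = (y*(-3 + y))/5 = y*(-3 + y)/5)
((s(2) - 1*7)*14)*8 = (((⅕)*2*(-3 + 2) - 1*7)*14)*8 = (((⅕)*2*(-1) - 7)*14)*8 = ((-⅖ - 7)*14)*8 = -37/5*14*8 = -518/5*8 = -4144/5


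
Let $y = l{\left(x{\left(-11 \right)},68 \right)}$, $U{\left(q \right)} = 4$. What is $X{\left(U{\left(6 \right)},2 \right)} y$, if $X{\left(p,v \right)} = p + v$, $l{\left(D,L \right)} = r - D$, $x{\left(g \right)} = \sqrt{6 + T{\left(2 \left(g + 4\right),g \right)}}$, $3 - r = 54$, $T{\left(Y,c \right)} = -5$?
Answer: $-312$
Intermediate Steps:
$r = -51$ ($r = 3 - 54 = -51$)
$x{\left(g \right)} = 1$ ($x{\left(g \right)} = \sqrt{6 - 5} = \sqrt{1} = 1$)
$l{\left(D,L \right)} = -51 - D$
$y = -52$ ($y = -51 - 1 = -52$)
$X{\left(U{\left(6 \right)},2 \right)} y = \left(4 + 2\right) \left(-52\right) = 6 \left(-52\right) = -312$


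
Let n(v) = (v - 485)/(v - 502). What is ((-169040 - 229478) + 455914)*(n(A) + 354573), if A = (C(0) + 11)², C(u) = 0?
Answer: 2584593096364/127 ≈ 2.0351e+10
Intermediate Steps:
A = 121 (A = (0 + 11)² = 11² = 121)
n(v) = (-485 + v)/(-502 + v)
((-169040 - 229478) + 455914)*(n(A) + 354573) = ((-169040 - 229478) + 455914)*((-485 + 121)/(-502 + 121) + 354573) = (-398518 + 455914)*(-364/(-381) + 354573) = 57396*(-1/381*(-364) + 354573) = 57396*(364/381 + 354573) = 57396*(135092677/381) = 2584593096364/127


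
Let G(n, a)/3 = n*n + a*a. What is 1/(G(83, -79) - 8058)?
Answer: 1/31332 ≈ 3.1916e-5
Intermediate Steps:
G(n, a) = 3*a² + 3*n² (G(n, a) = 3*(n*n + a*a) = 3*(n² + a²) = 3*(a² + n²) = 3*a² + 3*n²)
1/(G(83, -79) - 8058) = 1/((3*(-79)² + 3*83²) - 8058) = 1/((3*6241 + 3*6889) - 8058) = 1/((18723 + 20667) - 8058) = 1/(39390 - 8058) = 1/31332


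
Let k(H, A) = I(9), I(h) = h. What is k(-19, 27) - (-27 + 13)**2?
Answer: -187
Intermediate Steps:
k(H, A) = 9
k(-19, 27) - (-27 + 13)**2 = 9 - (-27 + 13)**2 = 9 - 1*(-14)**2 = 9 - 1*196 = 9 - 196 = -187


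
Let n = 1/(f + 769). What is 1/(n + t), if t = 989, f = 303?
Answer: 1072/1060209 ≈ 0.0010111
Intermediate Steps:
n = 1/1072 (n = 1/(303 + 769) = 1/1072 ≈ 0.00093284)
1/(n + t) = 1/(1/1072 + 989) = 1/(1060209/1072) = 1072/1060209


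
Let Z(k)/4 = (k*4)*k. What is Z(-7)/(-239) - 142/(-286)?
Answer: -95143/34177 ≈ -2.7838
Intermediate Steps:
Z(k) = 16*k² (Z(k) = 4*((k*4)*k) = 4*((4*k)*k) = 4*(4*k²) = 16*k²)
Z(-7)/(-239) - 142/(-286) = (16*(-7)²)/(-239) - 142/(-286) = (16*49)*(-1/239) - 142*(-1/286) = 784*(-1/239) + 71/143 = -784/239 + 71/143 = -95143/34177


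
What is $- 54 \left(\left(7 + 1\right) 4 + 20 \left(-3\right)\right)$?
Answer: $1512$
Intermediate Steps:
$- 54 \left(\left(7 + 1\right) 4 + 20 \left(-3\right)\right) = - 54 \left(8 \cdot 4 - 60\right) = - 54 \left(32 - 60\right) = \left(-54\right) \left(-28\right) = 1512$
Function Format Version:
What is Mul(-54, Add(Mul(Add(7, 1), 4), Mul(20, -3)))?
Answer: 1512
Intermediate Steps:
Mul(-54, Add(Mul(Add(7, 1), 4), Mul(20, -3))) = Mul(-54, Add(Mul(8, 4), -60)) = Mul(-54, Add(32, -60)) = Mul(-54, -28) = 1512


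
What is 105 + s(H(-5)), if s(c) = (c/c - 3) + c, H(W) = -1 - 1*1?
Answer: 101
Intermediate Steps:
H(W) = -2 (H(W) = -1 - 1 = -2)
s(c) = -2 + c (s(c) = (1 - 3) + c = -2 + c)
105 + s(H(-5)) = 105 + (-2 - 2) = 105 - 4 = 101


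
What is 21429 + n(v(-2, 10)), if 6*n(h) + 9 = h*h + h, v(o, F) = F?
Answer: 128675/6 ≈ 21446.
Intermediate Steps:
n(h) = -3/2 + h/6 + h**2/6 (n(h) = -3/2 + (h*h + h)/6 = -3/2 + (h**2 + h)/6 = -3/2 + (h + h**2)/6 = -3/2 + (h/6 + h**2/6) = -3/2 + h/6 + h**2/6)
21429 + n(v(-2, 10)) = 21429 + (-3/2 + (1/6)*10 + (1/6)*10**2) = 21429 + (-3/2 + 5/3 + (1/6)*100) = 21429 + (-3/2 + 5/3 + 50/3) = 21429 + 101/6 = 128675/6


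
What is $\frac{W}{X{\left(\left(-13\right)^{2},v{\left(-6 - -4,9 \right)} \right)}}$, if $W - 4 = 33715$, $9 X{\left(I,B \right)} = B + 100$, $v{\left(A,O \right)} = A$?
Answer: $\frac{43353}{14} \approx 3096.6$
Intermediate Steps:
$X{\left(I,B \right)} = \frac{100}{9} + \frac{B}{9}$ ($X{\left(I,B \right)} = \frac{B + 100}{9} = \frac{100 + B}{9} = \frac{100}{9} + \frac{B}{9}$)
$W = 33719$ ($W = 4 + 33715 = 33719$)
$\frac{W}{X{\left(\left(-13\right)^{2},v{\left(-6 - -4,9 \right)} \right)}} = \frac{33719}{\frac{100}{9} + \frac{-6 - -4}{9}} = \frac{33719}{\frac{100}{9} + \frac{-6 + 4}{9}} = \frac{33719}{\frac{100}{9} + \frac{1}{9} \left(-2\right)} = \frac{33719}{\frac{100}{9} - \frac{2}{9}} = \frac{33719}{\frac{98}{9}} = 33719 \cdot \frac{9}{98} = \frac{43353}{14}$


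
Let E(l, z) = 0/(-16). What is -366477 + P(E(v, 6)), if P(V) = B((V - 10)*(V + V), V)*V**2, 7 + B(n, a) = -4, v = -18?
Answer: -366477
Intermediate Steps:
B(n, a) = -11 (B(n, a) = -7 - 4 = -11)
E(l, z) = 0 (E(l, z) = 0*(-1/16) = 0)
P(V) = -11*V**2
-366477 + P(E(v, 6)) = -366477 - 11*0**2 = -366477 - 11*0 = -366477 + 0 = -366477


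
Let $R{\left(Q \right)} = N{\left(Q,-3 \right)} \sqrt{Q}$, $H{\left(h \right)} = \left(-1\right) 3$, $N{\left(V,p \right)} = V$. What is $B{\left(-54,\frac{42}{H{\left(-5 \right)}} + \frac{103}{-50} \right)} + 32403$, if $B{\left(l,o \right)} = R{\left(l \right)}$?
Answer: $32403 - 162 i \sqrt{6} \approx 32403.0 - 396.82 i$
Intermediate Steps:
$H{\left(h \right)} = -3$
$R{\left(Q \right)} = Q^{\frac{3}{2}}$ ($R{\left(Q \right)} = Q \sqrt{Q} = Q^{\frac{3}{2}}$)
$B{\left(l,o \right)} = l^{\frac{3}{2}}$
$B{\left(-54,\frac{42}{H{\left(-5 \right)}} + \frac{103}{-50} \right)} + 32403 = \left(-54\right)^{\frac{3}{2}} + 32403 = - 162 i \sqrt{6} + 32403 = 32403 - 162 i \sqrt{6}$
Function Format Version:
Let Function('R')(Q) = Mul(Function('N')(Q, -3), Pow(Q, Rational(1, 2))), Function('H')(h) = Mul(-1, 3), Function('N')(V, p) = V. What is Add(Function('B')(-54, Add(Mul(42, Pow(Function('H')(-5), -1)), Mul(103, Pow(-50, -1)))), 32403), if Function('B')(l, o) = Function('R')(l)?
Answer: Add(32403, Mul(-162, I, Pow(6, Rational(1, 2)))) ≈ Add(32403., Mul(-396.82, I))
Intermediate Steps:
Function('H')(h) = -3
Function('R')(Q) = Pow(Q, Rational(3, 2)) (Function('R')(Q) = Mul(Q, Pow(Q, Rational(1, 2))) = Pow(Q, Rational(3, 2)))
Function('B')(l, o) = Pow(l, Rational(3, 2))
Add(Function('B')(-54, Add(Mul(42, Pow(Function('H')(-5), -1)), Mul(103, Pow(-50, -1)))), 32403) = Add(Pow(-54, Rational(3, 2)), 32403) = Add(Mul(-162, I, Pow(6, Rational(1, 2))), 32403) = Add(32403, Mul(-162, I, Pow(6, Rational(1, 2))))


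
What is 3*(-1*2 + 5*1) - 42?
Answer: -33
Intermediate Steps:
3*(-1*2 + 5*1) - 42 = 3*(-2 + 5) - 42 = 3*3 - 42 = 9 - 42 = -33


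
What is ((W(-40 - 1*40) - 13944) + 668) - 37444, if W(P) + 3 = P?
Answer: -50803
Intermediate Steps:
W(P) = -3 + P
((W(-40 - 1*40) - 13944) + 668) - 37444 = (((-3 + (-40 - 1*40)) - 13944) + 668) - 37444 = (((-3 + (-40 - 40)) - 13944) + 668) - 37444 = (((-3 - 80) - 13944) + 668) - 37444 = ((-83 - 13944) + 668) - 37444 = (-14027 + 668) - 37444 = -13359 - 37444 = -50803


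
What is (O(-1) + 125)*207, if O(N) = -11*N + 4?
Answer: 28980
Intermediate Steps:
O(N) = 4 - 11*N
(O(-1) + 125)*207 = ((4 - 11*(-1)) + 125)*207 = ((4 + 11) + 125)*207 = (15 + 125)*207 = 140*207 = 28980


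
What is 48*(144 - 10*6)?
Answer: 4032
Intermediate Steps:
48*(144 - 10*6) = 48*(144 - 60) = 48*84 = 4032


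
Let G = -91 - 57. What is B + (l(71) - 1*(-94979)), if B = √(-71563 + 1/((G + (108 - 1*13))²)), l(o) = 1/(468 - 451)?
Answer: 1614644/17 + I*√201020466/53 ≈ 94979.0 + 267.51*I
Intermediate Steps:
G = -148
l(o) = 1/17
B = I*√201020466/53 (B = √(-71563 + 1/((-148 + (108 - 1*13))²)) = √(-71563 + 1/((-148 + (108 - 13))²)) = √(-71563 + 1/((-148 + 95)²)) = √(-71563 + 1/((-53)²)) = √(-71563 + 1/2809) = √(-201020466/2809) = I*√201020466/53 ≈ 267.51*I)
B + (l(71) - 1*(-94979)) = I*√201020466/53 + (1/17 - 1*(-94979)) = I*√201020466/53 + (1/17 + 94979) = I*√201020466/53 + 1614644/17 = 1614644/17 + I*√201020466/53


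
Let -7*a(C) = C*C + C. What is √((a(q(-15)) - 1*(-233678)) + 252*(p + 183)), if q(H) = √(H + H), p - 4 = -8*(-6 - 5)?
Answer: √(14846132 - 7*I*√30)/7 ≈ 550.44 - 0.00071076*I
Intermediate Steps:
p = 92 (p = 4 - 8*(-6 - 5) = 4 - 8*(-11) = 4 + 88 = 92)
q(H) = √2*√H (q(H) = √(2*H) = √2*√H)
a(C) = -C/7 - C²/7 (a(C) = -(C*C + C)/7 = -(C² + C)/7 = -(C + C²)/7 = -C/7 - C²/7)
√((a(q(-15)) - 1*(-233678)) + 252*(p + 183)) = √((-√2*√(-15)*(1 + √2*√(-15))/7 - 1*(-233678)) + 252*(92 + 183)) = √((-√2*(I*√15)*(1 + √2*(I*√15))/7 + 233678) + 252*275) = √((-I*√30*(1 + I*√30)/7 + 233678) + 69300) = √((233678 - I*√30*(1 + I*√30)/7) + 69300) = √(302978 - I*√30*(1 + I*√30)/7)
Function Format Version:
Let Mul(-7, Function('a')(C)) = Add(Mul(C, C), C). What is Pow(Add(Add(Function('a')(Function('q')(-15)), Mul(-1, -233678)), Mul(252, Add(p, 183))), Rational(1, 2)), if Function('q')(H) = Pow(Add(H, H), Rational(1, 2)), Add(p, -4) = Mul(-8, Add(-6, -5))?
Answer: Mul(Rational(1, 7), Pow(Add(14846132, Mul(-7, I, Pow(30, Rational(1, 2)))), Rational(1, 2))) ≈ Add(550.44, Mul(-0.00071076, I))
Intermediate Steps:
p = 92 (p = Add(4, Mul(-8, Add(-6, -5))) = Add(4, Mul(-8, -11)) = Add(4, 88) = 92)
Function('q')(H) = Mul(Pow(2, Rational(1, 2)), Pow(H, Rational(1, 2))) (Function('q')(H) = Pow(Mul(2, H), Rational(1, 2)) = Mul(Pow(2, Rational(1, 2)), Pow(H, Rational(1, 2))))
Function('a')(C) = Add(Mul(Rational(-1, 7), C), Mul(Rational(-1, 7), Pow(C, 2))) (Function('a')(C) = Mul(Rational(-1, 7), Add(Mul(C, C), C)) = Mul(Rational(-1, 7), Add(Pow(C, 2), C)) = Mul(Rational(-1, 7), Add(C, Pow(C, 2))) = Add(Mul(Rational(-1, 7), C), Mul(Rational(-1, 7), Pow(C, 2))))
Pow(Add(Add(Function('a')(Function('q')(-15)), Mul(-1, -233678)), Mul(252, Add(p, 183))), Rational(1, 2)) = Pow(Add(Add(Mul(Rational(-1, 7), Mul(Pow(2, Rational(1, 2)), Pow(-15, Rational(1, 2))), Add(1, Mul(Pow(2, Rational(1, 2)), Pow(-15, Rational(1, 2))))), Mul(-1, -233678)), Mul(252, Add(92, 183))), Rational(1, 2)) = Pow(Add(Add(Mul(Rational(-1, 7), Mul(Pow(2, Rational(1, 2)), Mul(I, Pow(15, Rational(1, 2)))), Add(1, Mul(Pow(2, Rational(1, 2)), Mul(I, Pow(15, Rational(1, 2)))))), 233678), Mul(252, 275)), Rational(1, 2)) = Pow(Add(Add(Mul(Rational(-1, 7), Mul(I, Pow(30, Rational(1, 2))), Add(1, Mul(I, Pow(30, Rational(1, 2))))), 233678), 69300), Rational(1, 2)) = Pow(Add(Add(Mul(Rational(-1, 7), I, Pow(30, Rational(1, 2)), Add(1, Mul(I, Pow(30, Rational(1, 2))))), 233678), 69300), Rational(1, 2)) = Pow(Add(Add(233678, Mul(Rational(-1, 7), I, Pow(30, Rational(1, 2)), Add(1, Mul(I, Pow(30, Rational(1, 2)))))), 69300), Rational(1, 2)) = Pow(Add(302978, Mul(Rational(-1, 7), I, Pow(30, Rational(1, 2)), Add(1, Mul(I, Pow(30, Rational(1, 2)))))), Rational(1, 2))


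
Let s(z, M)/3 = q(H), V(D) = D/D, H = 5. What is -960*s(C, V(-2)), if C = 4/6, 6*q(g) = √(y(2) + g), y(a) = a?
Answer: -480*√7 ≈ -1270.0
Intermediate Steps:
q(g) = √(2 + g)/6
C = ⅔ (C = 4*(⅙) = ⅔ ≈ 0.66667)
V(D) = 1
s(z, M) = √7/2 (s(z, M) = 3*(√(2 + 5)/6) = 3*(√7/6) = √7/2)
-960*s(C, V(-2)) = -480*√7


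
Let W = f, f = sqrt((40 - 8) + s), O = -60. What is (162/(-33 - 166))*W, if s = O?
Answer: -324*I*sqrt(7)/199 ≈ -4.3077*I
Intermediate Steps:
s = -60
f = 2*I*sqrt(7) (f = sqrt((40 - 8) - 60) = sqrt(32 - 60) = sqrt(-28) = 2*I*sqrt(7) ≈ 5.2915*I)
W = 2*I*sqrt(7) ≈ 5.2915*I
(162/(-33 - 166))*W = (162/(-33 - 166))*(2*I*sqrt(7)) = (162/(-199))*(2*I*sqrt(7)) = (-1/199*162)*(2*I*sqrt(7)) = -324*I*sqrt(7)/199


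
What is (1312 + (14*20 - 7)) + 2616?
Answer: 4201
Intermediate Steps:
(1312 + (14*20 - 7)) + 2616 = (1312 + (280 - 7)) + 2616 = (1312 + 273) + 2616 = 1585 + 2616 = 4201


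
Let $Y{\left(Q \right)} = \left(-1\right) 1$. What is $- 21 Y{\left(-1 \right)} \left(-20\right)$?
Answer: $-420$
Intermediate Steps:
$Y{\left(Q \right)} = -1$
$- 21 Y{\left(-1 \right)} \left(-20\right) = \left(-21\right) \left(-1\right) \left(-20\right) = 21 \left(-20\right) = -420$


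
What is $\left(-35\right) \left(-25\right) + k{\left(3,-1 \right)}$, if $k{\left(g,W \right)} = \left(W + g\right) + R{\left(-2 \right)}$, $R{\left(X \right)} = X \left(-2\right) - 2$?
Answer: $879$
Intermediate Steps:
$R{\left(X \right)} = -2 - 2 X$ ($R{\left(X \right)} = - 2 X - 2 = -2 - 2 X$)
$k{\left(g,W \right)} = 2 + W + g$ ($k{\left(g,W \right)} = \left(W + g\right) - -2 = \left(W + g\right) + \left(-2 + 4\right) = \left(W + g\right) + 2 = 2 + W + g$)
$\left(-35\right) \left(-25\right) + k{\left(3,-1 \right)} = \left(-35\right) \left(-25\right) + \left(2 - 1 + 3\right) = 875 + 4 = 879$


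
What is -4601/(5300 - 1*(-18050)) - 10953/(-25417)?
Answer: 138808933/593486950 ≈ 0.23389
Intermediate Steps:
-4601/(5300 - 1*(-18050)) - 10953/(-25417) = -4601/(5300 + 18050) - 10953*(-1/25417) = -4601/23350 + 10953/25417 = 138808933/593486950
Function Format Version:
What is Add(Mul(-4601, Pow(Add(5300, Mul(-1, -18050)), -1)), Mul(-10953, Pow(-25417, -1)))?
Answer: Rational(138808933, 593486950) ≈ 0.23389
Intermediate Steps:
Add(Mul(-4601, Pow(Add(5300, Mul(-1, -18050)), -1)), Mul(-10953, Pow(-25417, -1))) = Add(Mul(-4601, Pow(Add(5300, 18050), -1)), Mul(-10953, Rational(-1, 25417))) = Add(Mul(-4601, Pow(23350, -1)), Rational(10953, 25417)) = Add(Mul(-4601, Rational(1, 23350)), Rational(10953, 25417)) = Add(Rational(-4601, 23350), Rational(10953, 25417)) = Rational(138808933, 593486950)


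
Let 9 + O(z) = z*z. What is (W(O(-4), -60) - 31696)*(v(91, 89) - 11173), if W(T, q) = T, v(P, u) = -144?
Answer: 358624413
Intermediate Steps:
O(z) = -9 + z**2 (O(z) = -9 + z*z = -9 + z**2)
(W(O(-4), -60) - 31696)*(v(91, 89) - 11173) = ((-9 + (-4)**2) - 31696)*(-144 - 11173) = ((-9 + 16) - 31696)*(-11317) = (7 - 31696)*(-11317) = -31689*(-11317) = 358624413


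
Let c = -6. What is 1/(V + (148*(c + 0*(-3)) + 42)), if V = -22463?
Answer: -1/23309 ≈ -4.2902e-5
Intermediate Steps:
1/(V + (148*(c + 0*(-3)) + 42)) = 1/(-22463 + (148*(-6 + 0*(-3)) + 42)) = 1/(-22463 + (148*(-6 + 0) + 42)) = 1/(-22463 + (148*(-6) + 42)) = 1/(-22463 + (-888 + 42)) = 1/(-22463 - 846) = 1/(-23309) = -1/23309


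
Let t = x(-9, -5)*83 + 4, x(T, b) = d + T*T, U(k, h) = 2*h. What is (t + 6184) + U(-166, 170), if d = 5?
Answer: 13666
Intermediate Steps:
x(T, b) = 5 + T² (x(T, b) = 5 + T*T = 5 + T²)
t = 7142 (t = (5 + (-9)²)*83 + 4 = (5 + 81)*83 + 4 = 86*83 + 4 = 7138 + 4 = 7142)
(t + 6184) + U(-166, 170) = (7142 + 6184) + 2*170 = 13326 + 340 = 13666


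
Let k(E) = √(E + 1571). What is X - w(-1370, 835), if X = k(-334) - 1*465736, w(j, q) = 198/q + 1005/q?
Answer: -388890763/835 + √1237 ≈ -4.6570e+5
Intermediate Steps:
w(j, q) = 1203/q
k(E) = √(1571 + E)
X = -465736 + √1237 (X = √(1571 - 334) - 1*465736 = √1237 - 465736 = -465736 + √1237 ≈ -4.6570e+5)
X - w(-1370, 835) = (-465736 + √1237) - 1203/835 = -388890763/835 + √1237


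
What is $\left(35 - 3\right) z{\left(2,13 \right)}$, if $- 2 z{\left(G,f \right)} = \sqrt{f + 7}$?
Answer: $- 32 \sqrt{5} \approx -71.554$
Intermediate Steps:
$z{\left(G,f \right)} = - \frac{\sqrt{7 + f}}{2}$ ($z{\left(G,f \right)} = - \frac{\sqrt{f + 7}}{2} = - \frac{\sqrt{7 + f}}{2}$)
$\left(35 - 3\right) z{\left(2,13 \right)} = \left(35 - 3\right) \left(- \frac{\sqrt{7 + 13}}{2}\right) = 32 \left(- \frac{\sqrt{20}}{2}\right) = 32 \left(- \frac{2 \sqrt{5}}{2}\right) = 32 \left(- \sqrt{5}\right) = - 32 \sqrt{5}$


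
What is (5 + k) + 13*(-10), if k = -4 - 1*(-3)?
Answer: -126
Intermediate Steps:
k = -1 (k = -4 + 3 = -1)
(5 + k) + 13*(-10) = (5 - 1) + 13*(-10) = 4 - 130 = -126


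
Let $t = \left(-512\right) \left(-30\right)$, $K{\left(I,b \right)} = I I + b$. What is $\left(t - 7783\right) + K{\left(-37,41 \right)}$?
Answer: $8987$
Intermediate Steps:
$K{\left(I,b \right)} = b + I^{2}$ ($K{\left(I,b \right)} = I^{2} + b = b + I^{2}$)
$t = 15360$
$\left(t - 7783\right) + K{\left(-37,41 \right)} = \left(15360 - 7783\right) + \left(41 + \left(-37\right)^{2}\right) = 7577 + \left(41 + 1369\right) = 7577 + 1410 = 8987$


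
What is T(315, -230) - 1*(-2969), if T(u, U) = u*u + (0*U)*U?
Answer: 102194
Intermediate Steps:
T(u, U) = u² (T(u, U) = u² + 0*U = u² + 0 = u²)
T(315, -230) - 1*(-2969) = 315² - 1*(-2969) = 99225 + 2969 = 102194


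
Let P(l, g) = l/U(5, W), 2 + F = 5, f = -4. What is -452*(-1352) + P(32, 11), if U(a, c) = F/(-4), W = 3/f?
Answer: 1833184/3 ≈ 6.1106e+5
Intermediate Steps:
F = 3 (F = -2 + 5 = 3)
W = -¾ (W = 3/(-4) = 3*(-¼) = -¾ ≈ -0.75000)
U(a, c) = -¾ (U(a, c) = 3/(-4) = 3*(-¼) = -¾)
P(l, g) = -4*l/3 (P(l, g) = l/(-¾) = l*(-4/3) = -4*l/3)
-452*(-1352) + P(32, 11) = -452*(-1352) - 4/3*32 = 611104 - 128/3 = 1833184/3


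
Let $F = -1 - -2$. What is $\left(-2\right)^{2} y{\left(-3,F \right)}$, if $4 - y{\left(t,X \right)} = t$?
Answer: $28$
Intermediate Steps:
$F = 1$ ($F = -1 + 2 = 1$)
$y{\left(t,X \right)} = 4 - t$
$\left(-2\right)^{2} y{\left(-3,F \right)} = \left(-2\right)^{2} \left(4 - -3\right) = 4 \left(4 + 3\right) = 4 \cdot 7 = 28$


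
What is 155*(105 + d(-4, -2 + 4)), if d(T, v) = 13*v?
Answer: 20305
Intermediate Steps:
155*(105 + d(-4, -2 + 4)) = 155*(105 + 13*(-2 + 4)) = 155*(105 + 13*2) = 155*(105 + 26) = 155*131 = 20305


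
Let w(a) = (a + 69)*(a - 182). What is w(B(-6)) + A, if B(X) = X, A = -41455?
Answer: -53299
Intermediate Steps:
w(a) = (-182 + a)*(69 + a) (w(a) = (69 + a)*(-182 + a) = (-182 + a)*(69 + a))
w(B(-6)) + A = (-12558 + (-6)² - 113*(-6)) - 41455 = (-12558 + 36 + 678) - 41455 = -11844 - 41455 = -53299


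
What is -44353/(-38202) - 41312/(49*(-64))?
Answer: 13416344/935949 ≈ 14.334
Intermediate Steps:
-44353/(-38202) - 41312/(49*(-64)) = -44353*(-1/38202) - 41312/(-3136) = 44353/38202 - 41312*(-1/3136) = 44353/38202 + 1291/98 = 13416344/935949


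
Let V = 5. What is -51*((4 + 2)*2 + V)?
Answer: -867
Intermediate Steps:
-51*((4 + 2)*2 + V) = -51*((4 + 2)*2 + 5) = -51*(6*2 + 5) = -51*(12 + 5) = -51*17 = -867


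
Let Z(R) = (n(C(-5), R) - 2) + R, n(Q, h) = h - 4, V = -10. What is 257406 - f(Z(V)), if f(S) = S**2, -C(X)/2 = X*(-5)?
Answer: 256730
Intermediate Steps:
C(X) = 10*X (C(X) = -2*X*(-5) = -(-10)*X = 10*X)
n(Q, h) = -4 + h
Z(R) = -6 + 2*R (Z(R) = ((-4 + R) - 2) + R = (-6 + R) + R = -6 + 2*R)
257406 - f(Z(V)) = 257406 - (-6 + 2*(-10))**2 = 257406 - (-6 - 20)**2 = 257406 - 1*(-26)**2 = 257406 - 1*676 = 257406 - 676 = 256730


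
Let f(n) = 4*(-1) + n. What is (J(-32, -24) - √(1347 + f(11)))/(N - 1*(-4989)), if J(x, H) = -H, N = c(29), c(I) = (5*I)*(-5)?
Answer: 3/533 - √1354/4264 ≈ -0.0030011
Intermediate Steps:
f(n) = -4 + n
c(I) = -25*I
N = -725 (N = -25*29 = -725)
(J(-32, -24) - √(1347 + f(11)))/(N - 1*(-4989)) = (-1*(-24) - √(1347 + (-4 + 11)))/(-725 - 1*(-4989)) = (24 - √(1347 + 7))/(-725 + 4989) = (24 - √1354)/4264 = (24 - √1354)*(1/4264) = 3/533 - √1354/4264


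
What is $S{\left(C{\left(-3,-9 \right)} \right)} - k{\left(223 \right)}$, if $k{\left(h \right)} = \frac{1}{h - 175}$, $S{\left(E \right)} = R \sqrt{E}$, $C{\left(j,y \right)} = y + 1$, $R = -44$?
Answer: $- \frac{1}{48} - 88 i \sqrt{2} \approx -0.020833 - 124.45 i$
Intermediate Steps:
$C{\left(j,y \right)} = 1 + y$
$S{\left(E \right)} = - 44 \sqrt{E}$
$k{\left(h \right)} = \frac{1}{-175 + h}$
$S{\left(C{\left(-3,-9 \right)} \right)} - k{\left(223 \right)} = - 44 \sqrt{1 - 9} - \frac{1}{-175 + 223} = - 44 \sqrt{-8} - \frac{1}{48} = - 44 \cdot 2 i \sqrt{2} - \frac{1}{48} = - 88 i \sqrt{2} - \frac{1}{48} = - \frac{1}{48} - 88 i \sqrt{2}$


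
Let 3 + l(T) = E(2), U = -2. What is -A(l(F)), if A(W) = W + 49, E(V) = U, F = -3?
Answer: -44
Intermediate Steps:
E(V) = -2
l(T) = -5 (l(T) = -3 - 2 = -5)
A(W) = 49 + W
-A(l(F)) = -(49 - 5) = -1*44 = -44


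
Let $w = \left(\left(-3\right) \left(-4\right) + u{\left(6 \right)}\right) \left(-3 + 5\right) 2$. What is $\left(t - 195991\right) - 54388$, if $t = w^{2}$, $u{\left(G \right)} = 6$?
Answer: $-245195$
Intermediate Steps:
$w = 72$ ($w = \left(\left(-3\right) \left(-4\right) + 6\right) \left(-3 + 5\right) 2 = \left(12 + 6\right) 2 \cdot 2 = 18 \cdot 4 = 72$)
$t = 5184$ ($t = 72^{2} = 5184$)
$\left(t - 195991\right) - 54388 = \left(5184 - 195991\right) - 54388 = -190807 - 54388 = -245195$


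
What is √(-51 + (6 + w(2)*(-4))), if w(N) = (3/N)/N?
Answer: 4*I*√3 ≈ 6.9282*I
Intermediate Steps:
w(N) = 3/N²
√(-51 + (6 + w(2)*(-4))) = √(-51 + (6 + (3/2²)*(-4))) = √(-51 + (6 + (3*(¼))*(-4))) = √(-51 + (6 + (¾)*(-4))) = √(-51 + (6 - 3)) = √(-51 + 3) = √(-48) = 4*I*√3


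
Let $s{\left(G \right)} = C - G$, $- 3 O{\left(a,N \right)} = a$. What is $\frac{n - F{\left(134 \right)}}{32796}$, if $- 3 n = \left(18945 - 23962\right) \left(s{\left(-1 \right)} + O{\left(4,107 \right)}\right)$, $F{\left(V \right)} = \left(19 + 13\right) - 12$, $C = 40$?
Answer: $\frac{596843}{295164} \approx 2.0221$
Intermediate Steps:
$O{\left(a,N \right)} = - \frac{a}{3}$
$F{\left(V \right)} = 20$ ($F{\left(V \right)} = 32 - 12 = 20$)
$s{\left(G \right)} = 40 - G$
$n = \frac{597023}{9}$ ($n = - \frac{\left(18945 - 23962\right) \left(\left(40 - -1\right) - \frac{4}{3}\right)}{3} = - \frac{\left(-5017\right) \left(\left(40 + 1\right) - \frac{4}{3}\right)}{3} = - \frac{\left(-5017\right) \left(41 - \frac{4}{3}\right)}{3} = - \frac{\left(-5017\right) \frac{119}{3}}{3} = \left(- \frac{1}{3}\right) \left(- \frac{597023}{3}\right) = \frac{597023}{9} \approx 66336.0$)
$\frac{n - F{\left(134 \right)}}{32796} = \frac{\frac{597023}{9} - 20}{32796} = \left(\frac{597023}{9} - 20\right) \frac{1}{32796} = \frac{596843}{9} \cdot \frac{1}{32796} = \frac{596843}{295164}$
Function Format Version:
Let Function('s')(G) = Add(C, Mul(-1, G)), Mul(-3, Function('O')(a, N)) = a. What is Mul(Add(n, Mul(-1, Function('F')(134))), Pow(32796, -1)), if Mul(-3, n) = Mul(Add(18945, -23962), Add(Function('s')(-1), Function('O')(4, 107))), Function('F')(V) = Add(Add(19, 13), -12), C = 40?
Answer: Rational(596843, 295164) ≈ 2.0221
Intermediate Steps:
Function('O')(a, N) = Mul(Rational(-1, 3), a)
Function('F')(V) = 20 (Function('F')(V) = Add(32, -12) = 20)
Function('s')(G) = Add(40, Mul(-1, G))
n = Rational(597023, 9) (n = Mul(Rational(-1, 3), Mul(Add(18945, -23962), Add(Add(40, Mul(-1, -1)), Mul(Rational(-1, 3), 4)))) = Mul(Rational(-1, 3), Mul(-5017, Add(Add(40, 1), Rational(-4, 3)))) = Mul(Rational(-1, 3), Mul(-5017, Add(41, Rational(-4, 3)))) = Mul(Rational(-1, 3), Mul(-5017, Rational(119, 3))) = Mul(Rational(-1, 3), Rational(-597023, 3)) = Rational(597023, 9) ≈ 66336.)
Mul(Add(n, Mul(-1, Function('F')(134))), Pow(32796, -1)) = Mul(Add(Rational(597023, 9), Mul(-1, 20)), Pow(32796, -1)) = Mul(Add(Rational(597023, 9), -20), Rational(1, 32796)) = Mul(Rational(596843, 9), Rational(1, 32796)) = Rational(596843, 295164)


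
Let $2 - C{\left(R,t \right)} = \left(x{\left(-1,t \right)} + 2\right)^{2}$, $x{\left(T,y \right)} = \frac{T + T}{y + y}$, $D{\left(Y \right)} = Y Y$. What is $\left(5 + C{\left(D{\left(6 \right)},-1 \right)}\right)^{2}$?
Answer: $4$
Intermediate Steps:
$D{\left(Y \right)} = Y^{2}$
$x{\left(T,y \right)} = \frac{T}{y}$ ($x{\left(T,y \right)} = \frac{2 T}{2 y} = 2 T \frac{1}{2 y} = \frac{T}{y}$)
$C{\left(R,t \right)} = 2 - \left(2 - \frac{1}{t}\right)^{2}$ ($C{\left(R,t \right)} = 2 - \left(- \frac{1}{t} + 2\right)^{2} = 2 - \left(2 - \frac{1}{t}\right)^{2}$)
$\left(5 + C{\left(D{\left(6 \right)},-1 \right)}\right)^{2} = \left(5 - \left(3 + 4\right)\right)^{2} = \left(5 - 7\right)^{2} = \left(-2\right)^{2} = 4$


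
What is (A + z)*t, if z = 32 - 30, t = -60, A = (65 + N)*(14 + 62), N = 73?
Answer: -629400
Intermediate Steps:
A = 10488 (A = (65 + 73)*(14 + 62) = 138*76 = 10488)
z = 2
(A + z)*t = (10488 + 2)*(-60) = 10490*(-60) = -629400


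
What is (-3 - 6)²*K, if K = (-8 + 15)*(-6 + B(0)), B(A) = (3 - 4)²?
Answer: -2835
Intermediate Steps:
B(A) = 1 (B(A) = (-1)² = 1)
K = -35 (K = (-8 + 15)*(-6 + 1) = 7*(-5) = -35)
(-3 - 6)²*K = (-3 - 6)²*(-35) = (-9)²*(-35) = 81*(-35) = -2835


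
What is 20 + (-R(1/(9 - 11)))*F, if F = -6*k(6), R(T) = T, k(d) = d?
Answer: 2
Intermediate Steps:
F = -36 (F = -6*6 = -36)
20 + (-R(1/(9 - 11)))*F = 20 - 1/(9 - 11)*(-36) = 20 - 1/(-2)*(-36) = 20 - 1*(-½)*(-36) = 20 + (½)*(-36) = 20 - 18 = 2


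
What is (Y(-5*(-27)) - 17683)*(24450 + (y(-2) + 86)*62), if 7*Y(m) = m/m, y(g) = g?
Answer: -3671067240/7 ≈ -5.2444e+8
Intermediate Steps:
Y(m) = 1/7 (Y(m) = (m/m)/7 = (1/7)*1 = 1/7)
(Y(-5*(-27)) - 17683)*(24450 + (y(-2) + 86)*62) = (1/7 - 17683)*(24450 + (-2 + 86)*62) = -123780*(24450 + 84*62)/7 = -123780*(24450 + 5208)/7 = -123780/7*29658 = -3671067240/7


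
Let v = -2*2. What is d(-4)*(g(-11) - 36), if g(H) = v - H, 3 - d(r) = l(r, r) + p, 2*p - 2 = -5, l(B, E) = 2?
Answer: -145/2 ≈ -72.500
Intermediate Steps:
p = -3/2 (p = 1 + (1/2)*(-5) = 1 - 5/2 = -3/2 ≈ -1.5000)
v = -4
d(r) = 5/2 (d(r) = 3 - (2 - 3/2) = 3 - 1*1/2 = 3 - 1/2 = 5/2)
g(H) = -4 - H
d(-4)*(g(-11) - 36) = 5*((-4 - 1*(-11)) - 36)/2 = 5*((-4 + 11) - 36)/2 = 5*(7 - 36)/2 = (5/2)*(-29) = -145/2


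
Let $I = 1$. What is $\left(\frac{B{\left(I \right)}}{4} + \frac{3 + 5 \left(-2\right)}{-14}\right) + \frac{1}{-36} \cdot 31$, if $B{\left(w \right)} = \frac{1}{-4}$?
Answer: $- \frac{61}{144} \approx -0.42361$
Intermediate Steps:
$B{\left(w \right)} = - \frac{1}{4}$
$\left(\frac{B{\left(I \right)}}{4} + \frac{3 + 5 \left(-2\right)}{-14}\right) + \frac{1}{-36} \cdot 31 = \left(- \frac{1}{4 \cdot 4} + \frac{3 + 5 \left(-2\right)}{-14}\right) + \frac{1}{-36} \cdot 31 = \left(\left(- \frac{1}{4}\right) \frac{1}{4} + \left(3 - 10\right) \left(- \frac{1}{14}\right)\right) - \frac{31}{36} = \left(- \frac{1}{16} - - \frac{1}{2}\right) - \frac{31}{36} = \left(- \frac{1}{16} + \frac{1}{2}\right) - \frac{31}{36} = \frac{7}{16} - \frac{31}{36} = - \frac{61}{144}$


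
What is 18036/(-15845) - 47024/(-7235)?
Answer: 122920964/22927715 ≈ 5.3612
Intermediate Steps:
18036/(-15845) - 47024/(-7235) = 18036*(-1/15845) - 47024*(-1/7235) = -18036/15845 + 47024/7235 = 122920964/22927715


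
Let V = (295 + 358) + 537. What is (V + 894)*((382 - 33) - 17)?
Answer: 691888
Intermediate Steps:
V = 1190 (V = 653 + 537 = 1190)
(V + 894)*((382 - 33) - 17) = (1190 + 894)*((382 - 33) - 17) = 2084*(349 - 17) = 2084*332 = 691888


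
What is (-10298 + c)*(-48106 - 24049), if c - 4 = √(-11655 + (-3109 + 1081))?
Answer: 742763570 - 72155*I*√13683 ≈ 7.4276e+8 - 8.4403e+6*I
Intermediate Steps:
c = 4 + I*√13683 (c = 4 + √(-11655 + (-3109 + 1081)) = 4 + √(-11655 - 2028) = 4 + √(-13683) = 4 + I*√13683 ≈ 4.0 + 116.97*I)
(-10298 + c)*(-48106 - 24049) = (-10298 + (4 + I*√13683))*(-48106 - 24049) = (-10294 + I*√13683)*(-72155) = 742763570 - 72155*I*√13683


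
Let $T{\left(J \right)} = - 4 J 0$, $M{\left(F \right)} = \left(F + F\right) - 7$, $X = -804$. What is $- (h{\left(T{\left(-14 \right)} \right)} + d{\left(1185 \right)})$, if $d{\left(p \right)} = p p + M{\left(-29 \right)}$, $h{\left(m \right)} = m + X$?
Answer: $-1403356$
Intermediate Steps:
$M{\left(F \right)} = -7 + 2 F$ ($M{\left(F \right)} = 2 F - 7 = -7 + 2 F$)
$T{\left(J \right)} = 0$
$h{\left(m \right)} = -804 + m$ ($h{\left(m \right)} = m - 804 = -804 + m$)
$d{\left(p \right)} = -65 + p^{2}$ ($d{\left(p \right)} = p p + \left(-7 + 2 \left(-29\right)\right) = p^{2} - 65 = -65 + p^{2}$)
$- (h{\left(T{\left(-14 \right)} \right)} + d{\left(1185 \right)}) = - (\left(-804 + 0\right) - \left(65 - 1185^{2}\right)) = - (-804 + \left(-65 + 1404225\right)) = - (-804 + 1404160) = \left(-1\right) 1403356 = -1403356$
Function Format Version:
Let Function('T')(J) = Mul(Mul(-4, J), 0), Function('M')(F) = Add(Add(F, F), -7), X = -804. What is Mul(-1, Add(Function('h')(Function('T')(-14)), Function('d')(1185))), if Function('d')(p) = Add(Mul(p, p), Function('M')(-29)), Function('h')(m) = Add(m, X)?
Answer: -1403356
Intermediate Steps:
Function('M')(F) = Add(-7, Mul(2, F)) (Function('M')(F) = Add(Mul(2, F), -7) = Add(-7, Mul(2, F)))
Function('T')(J) = 0
Function('h')(m) = Add(-804, m) (Function('h')(m) = Add(m, -804) = Add(-804, m))
Function('d')(p) = Add(-65, Pow(p, 2)) (Function('d')(p) = Add(Mul(p, p), Add(-7, Mul(2, -29))) = Add(Pow(p, 2), Add(-7, -58)) = Add(Pow(p, 2), -65) = Add(-65, Pow(p, 2)))
Mul(-1, Add(Function('h')(Function('T')(-14)), Function('d')(1185))) = Mul(-1, Add(Add(-804, 0), Add(-65, Pow(1185, 2)))) = Mul(-1, Add(-804, Add(-65, 1404225))) = Mul(-1, Add(-804, 1404160)) = Mul(-1, 1403356) = -1403356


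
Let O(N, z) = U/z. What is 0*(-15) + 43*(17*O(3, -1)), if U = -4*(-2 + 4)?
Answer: 5848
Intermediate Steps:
U = -8 (U = -4*2 = -8)
O(N, z) = -8/z
0*(-15) + 43*(17*O(3, -1)) = 0*(-15) + 43*(17*(-8/(-1))) = 0 + 43*(17*(-8*(-1))) = 0 + 43*(17*8) = 0 + 43*136 = 0 + 5848 = 5848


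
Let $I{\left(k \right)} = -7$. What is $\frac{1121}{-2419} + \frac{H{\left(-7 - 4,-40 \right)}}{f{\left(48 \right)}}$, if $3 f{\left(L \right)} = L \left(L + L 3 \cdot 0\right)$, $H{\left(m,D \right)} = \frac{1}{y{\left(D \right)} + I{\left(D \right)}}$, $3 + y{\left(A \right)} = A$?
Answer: $- \frac{729641}{1574400} \approx -0.46344$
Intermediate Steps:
$y{\left(A \right)} = -3 + A$
$H{\left(m,D \right)} = \frac{1}{-10 + D}$ ($H{\left(m,D \right)} = \frac{1}{\left(-3 + D\right) - 7} = \frac{1}{-10 + D}$)
$f{\left(L \right)} = \frac{L^{2}}{3}$ ($f{\left(L \right)} = \frac{L \left(L + L 3 \cdot 0\right)}{3} = \frac{L \left(L + 3 L 0\right)}{3} = \frac{L \left(L + 0\right)}{3} = \frac{L L}{3} = \frac{L^{2}}{3}$)
$\frac{1121}{-2419} + \frac{H{\left(-7 - 4,-40 \right)}}{f{\left(48 \right)}} = \frac{1121}{-2419} + \frac{1}{\left(-10 - 40\right) \frac{48^{2}}{3}} = 1121 \left(- \frac{1}{2419}\right) + \frac{1}{\left(-50\right) \frac{1}{3} \cdot 2304} = - \frac{19}{41} - \frac{1}{50 \cdot 768} = - \frac{19}{41} - \frac{1}{38400} = - \frac{729641}{1574400}$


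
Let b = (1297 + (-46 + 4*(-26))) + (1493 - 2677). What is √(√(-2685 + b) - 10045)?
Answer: √(-10045 + I*√2722) ≈ 0.2603 + 100.23*I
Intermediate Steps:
b = -37 (b = (1297 + (-46 - 104)) - 1184 = (1297 - 150) - 1184 = 1147 - 1184 = -37)
√(√(-2685 + b) - 10045) = √(√(-2685 - 37) - 10045) = √(√(-2722) - 10045) = √(I*√2722 - 10045) = √(-10045 + I*√2722)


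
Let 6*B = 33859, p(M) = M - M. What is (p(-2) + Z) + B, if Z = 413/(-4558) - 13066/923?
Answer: 35521587011/6310551 ≈ 5628.9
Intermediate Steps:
p(M) = 0
Z = -59936027/4207034 (Z = 413*(-1/4558) - 13066*1/923 = -413/4558 - 13066/923 = -59936027/4207034 ≈ -14.247)
B = 33859/6 (B = (1/6)*33859 = 33859/6 ≈ 5643.2)
(p(-2) + Z) + B = (0 - 59936027/4207034) + 33859/6 = -59936027/4207034 + 33859/6 = 35521587011/6310551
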